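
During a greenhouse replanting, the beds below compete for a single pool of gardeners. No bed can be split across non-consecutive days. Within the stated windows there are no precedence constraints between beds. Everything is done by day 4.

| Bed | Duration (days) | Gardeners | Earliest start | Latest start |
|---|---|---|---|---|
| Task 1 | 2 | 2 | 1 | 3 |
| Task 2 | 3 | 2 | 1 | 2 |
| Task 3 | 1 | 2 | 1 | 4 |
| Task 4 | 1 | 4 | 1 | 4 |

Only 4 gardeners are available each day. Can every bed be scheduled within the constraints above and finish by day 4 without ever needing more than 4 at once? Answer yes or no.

Schedule Task 1@1, Task 2@1, Task 3@3, Task 4@4: d1:4  d2:4  d3:4  d4:4 — peak 4 ≤ 4.

yes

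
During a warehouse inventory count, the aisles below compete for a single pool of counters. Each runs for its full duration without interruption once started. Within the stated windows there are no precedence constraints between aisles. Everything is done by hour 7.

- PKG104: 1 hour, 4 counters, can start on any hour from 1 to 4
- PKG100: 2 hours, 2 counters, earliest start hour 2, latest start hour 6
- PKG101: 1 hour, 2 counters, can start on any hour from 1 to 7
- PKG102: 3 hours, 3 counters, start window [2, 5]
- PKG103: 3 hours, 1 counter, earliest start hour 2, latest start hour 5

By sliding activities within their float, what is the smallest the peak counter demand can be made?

Early-start (PKG104@1, PKG100@2, PKG101@1, PKG102@2, PKG103@2) gives peak 6: h1:6  h2:6  h3:6  h4:4  h5:0  h6:0  h7:0.
Shift PKG101→2, PKG102→4, PKG103→3.
Schedule PKG104@1, PKG100@2, PKG101@2, PKG102@4, PKG103@3: h1:4  h2:4  h3:3  h4:4  h5:4  h6:3  h7:0 — peak 4.
Total counter-hours = 22 over 7 hours ⇒ peak ≥ ⌈22/7⌉ = 4, so 4 is optimal.

4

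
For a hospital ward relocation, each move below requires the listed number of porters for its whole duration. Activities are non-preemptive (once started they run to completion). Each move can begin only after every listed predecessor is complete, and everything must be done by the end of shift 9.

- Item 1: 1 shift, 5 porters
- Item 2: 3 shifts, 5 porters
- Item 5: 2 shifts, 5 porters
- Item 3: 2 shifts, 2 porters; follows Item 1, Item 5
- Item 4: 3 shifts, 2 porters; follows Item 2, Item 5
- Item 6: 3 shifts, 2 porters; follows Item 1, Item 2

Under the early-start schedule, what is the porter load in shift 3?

At early start, shift 3 has: Item 2, Item 3.
Demand: 5 + 2 = 7.

7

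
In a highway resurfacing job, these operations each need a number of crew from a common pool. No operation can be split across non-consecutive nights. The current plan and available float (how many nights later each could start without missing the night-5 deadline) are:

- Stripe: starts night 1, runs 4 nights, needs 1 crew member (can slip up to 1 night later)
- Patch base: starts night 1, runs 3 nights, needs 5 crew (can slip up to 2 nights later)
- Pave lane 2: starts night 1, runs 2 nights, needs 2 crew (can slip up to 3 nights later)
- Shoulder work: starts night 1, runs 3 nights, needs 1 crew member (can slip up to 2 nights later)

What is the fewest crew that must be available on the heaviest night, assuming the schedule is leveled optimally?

Early-start (Stripe@1, Patch base@1, Pave lane 2@1, Shoulder work@1) gives peak 9: n1:9  n2:9  n3:7  n4:1  n5:0.
Shift Pave lane 2→4.
Schedule Stripe@1, Patch base@1, Pave lane 2@4, Shoulder work@1: n1:7  n2:7  n3:7  n4:3  n5:2 — peak 7.

7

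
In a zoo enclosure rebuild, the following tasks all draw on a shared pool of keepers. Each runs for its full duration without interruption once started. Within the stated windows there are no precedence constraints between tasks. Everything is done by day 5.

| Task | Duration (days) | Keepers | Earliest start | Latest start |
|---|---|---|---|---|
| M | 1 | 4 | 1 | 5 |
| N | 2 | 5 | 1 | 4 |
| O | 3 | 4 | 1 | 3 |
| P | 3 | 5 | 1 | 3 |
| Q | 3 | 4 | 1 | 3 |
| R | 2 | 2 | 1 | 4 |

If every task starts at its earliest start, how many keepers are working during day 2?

At early start, day 2 has: N, O, P, Q, R.
Demand: 5 + 4 + 5 + 4 + 2 = 20.

20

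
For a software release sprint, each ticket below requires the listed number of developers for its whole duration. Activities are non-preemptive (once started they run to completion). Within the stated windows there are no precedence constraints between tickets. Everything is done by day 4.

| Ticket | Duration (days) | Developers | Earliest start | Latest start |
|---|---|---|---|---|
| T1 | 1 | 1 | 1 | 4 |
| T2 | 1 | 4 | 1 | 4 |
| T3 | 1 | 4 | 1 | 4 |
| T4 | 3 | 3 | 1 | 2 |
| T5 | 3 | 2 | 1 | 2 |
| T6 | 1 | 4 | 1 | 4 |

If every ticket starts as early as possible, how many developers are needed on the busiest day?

Early-start schedule: T1@1, T2@1, T3@1, T4@1, T5@1, T6@1.
Load per day: day 1: 18, day 2: 5, day 3: 5, day 4: 0.
Peak is 18.

18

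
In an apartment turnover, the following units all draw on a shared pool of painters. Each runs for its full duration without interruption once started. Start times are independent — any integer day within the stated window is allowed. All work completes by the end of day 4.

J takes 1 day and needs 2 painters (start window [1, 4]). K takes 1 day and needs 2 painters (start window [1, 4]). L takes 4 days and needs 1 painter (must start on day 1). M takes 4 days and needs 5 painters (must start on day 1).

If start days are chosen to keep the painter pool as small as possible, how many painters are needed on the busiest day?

Early-start (J@1, K@1, L@1, M@1) gives peak 10: d1:10  d2:6  d3:6  d4:6.
Shift K→2.
Schedule J@1, K@2, L@1, M@1: d1:8  d2:8  d3:6  d4:6 — peak 8.
No arrangement of the 16 feasible schedules does better.

8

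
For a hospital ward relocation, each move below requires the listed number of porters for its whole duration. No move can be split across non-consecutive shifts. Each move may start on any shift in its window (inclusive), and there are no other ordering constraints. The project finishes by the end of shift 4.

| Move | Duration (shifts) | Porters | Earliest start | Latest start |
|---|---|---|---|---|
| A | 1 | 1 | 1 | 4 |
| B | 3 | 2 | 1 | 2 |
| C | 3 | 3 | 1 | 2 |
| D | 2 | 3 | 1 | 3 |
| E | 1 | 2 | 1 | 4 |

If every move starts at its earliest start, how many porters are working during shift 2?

8

At early start, shift 2 has: B, C, D.
Demand: 2 + 3 + 3 = 8.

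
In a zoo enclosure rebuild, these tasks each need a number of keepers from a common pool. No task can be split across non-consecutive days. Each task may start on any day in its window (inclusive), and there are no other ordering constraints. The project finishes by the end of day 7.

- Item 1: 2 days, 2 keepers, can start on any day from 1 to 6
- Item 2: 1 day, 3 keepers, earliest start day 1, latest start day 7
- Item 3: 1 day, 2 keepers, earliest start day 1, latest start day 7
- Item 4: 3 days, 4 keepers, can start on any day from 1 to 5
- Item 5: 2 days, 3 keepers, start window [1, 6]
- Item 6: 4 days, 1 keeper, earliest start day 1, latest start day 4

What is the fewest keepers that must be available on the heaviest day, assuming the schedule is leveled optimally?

Early-start (Item 1@1, Item 2@1, Item 3@1, Item 4@1, Item 5@1, Item 6@1) gives peak 15: d1:15  d2:10  d3:5  d4:1  d5:0  d6:0  d7:0.
Shift Item 3→2, Item 4→3, Item 5→6, Item 6→2.
Schedule Item 1@1, Item 2@1, Item 3@2, Item 4@3, Item 5@6, Item 6@2: d1:5  d2:5  d3:5  d4:5  d5:5  d6:3  d7:3 — peak 5.
Total keeper-days = 31 over 7 days ⇒ peak ≥ ⌈31/7⌉ = 5, so 5 is optimal.

5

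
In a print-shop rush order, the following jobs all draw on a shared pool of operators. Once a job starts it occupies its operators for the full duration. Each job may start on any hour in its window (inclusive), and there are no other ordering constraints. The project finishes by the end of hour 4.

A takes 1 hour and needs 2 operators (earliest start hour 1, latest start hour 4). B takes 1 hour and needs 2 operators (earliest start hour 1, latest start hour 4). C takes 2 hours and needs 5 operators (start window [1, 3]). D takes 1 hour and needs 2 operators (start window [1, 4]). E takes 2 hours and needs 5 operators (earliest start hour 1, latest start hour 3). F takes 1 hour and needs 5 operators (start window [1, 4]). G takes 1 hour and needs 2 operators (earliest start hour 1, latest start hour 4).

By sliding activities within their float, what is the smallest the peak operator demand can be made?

10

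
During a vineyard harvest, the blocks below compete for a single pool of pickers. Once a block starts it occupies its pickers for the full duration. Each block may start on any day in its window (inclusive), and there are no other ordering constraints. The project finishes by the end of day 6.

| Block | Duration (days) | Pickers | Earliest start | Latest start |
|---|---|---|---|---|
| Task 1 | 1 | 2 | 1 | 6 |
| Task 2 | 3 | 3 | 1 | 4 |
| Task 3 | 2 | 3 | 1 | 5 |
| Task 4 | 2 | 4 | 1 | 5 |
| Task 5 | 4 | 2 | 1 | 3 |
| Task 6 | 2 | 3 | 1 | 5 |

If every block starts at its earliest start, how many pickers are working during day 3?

5

At early start, day 3 has: Task 2, Task 5.
Demand: 3 + 2 = 5.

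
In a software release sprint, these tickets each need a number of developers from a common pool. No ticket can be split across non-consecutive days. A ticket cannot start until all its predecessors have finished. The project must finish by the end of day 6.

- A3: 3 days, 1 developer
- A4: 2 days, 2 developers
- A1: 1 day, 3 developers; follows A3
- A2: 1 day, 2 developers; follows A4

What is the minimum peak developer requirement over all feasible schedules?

Schedule A3@1, A4@1, A1@4, A2@3: d1:3  d2:3  d3:3  d4:3  d5:0  d6:0 — peak 3.

3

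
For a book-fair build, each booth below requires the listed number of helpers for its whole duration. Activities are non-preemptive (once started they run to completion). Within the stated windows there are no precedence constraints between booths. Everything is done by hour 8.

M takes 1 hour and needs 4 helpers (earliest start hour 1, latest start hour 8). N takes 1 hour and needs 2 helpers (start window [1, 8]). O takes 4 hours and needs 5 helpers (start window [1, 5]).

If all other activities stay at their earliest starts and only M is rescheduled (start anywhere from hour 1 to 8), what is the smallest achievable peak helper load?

7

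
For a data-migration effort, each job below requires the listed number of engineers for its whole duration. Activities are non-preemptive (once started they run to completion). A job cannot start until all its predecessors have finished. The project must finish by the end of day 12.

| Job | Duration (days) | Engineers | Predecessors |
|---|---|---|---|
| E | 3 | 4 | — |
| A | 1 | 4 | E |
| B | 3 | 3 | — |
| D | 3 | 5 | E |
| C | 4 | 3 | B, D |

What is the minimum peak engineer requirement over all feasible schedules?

Early-start (E@1, A@4, B@1, D@4, C@7) gives peak 9: d1:7  d2:7  d3:7  d4:9  d5:5  d6:5  d7:3  d8:3  d9:3  d10:3  d11:0  d12:0.
Shift D→5, C→8.
Schedule E@1, A@4, B@1, D@5, C@8: d1:7  d2:7  d3:7  d4:4  d5:5  d6:5  d7:5  d8:3  d9:3  d10:3  d11:3  d12:0 — peak 7.

7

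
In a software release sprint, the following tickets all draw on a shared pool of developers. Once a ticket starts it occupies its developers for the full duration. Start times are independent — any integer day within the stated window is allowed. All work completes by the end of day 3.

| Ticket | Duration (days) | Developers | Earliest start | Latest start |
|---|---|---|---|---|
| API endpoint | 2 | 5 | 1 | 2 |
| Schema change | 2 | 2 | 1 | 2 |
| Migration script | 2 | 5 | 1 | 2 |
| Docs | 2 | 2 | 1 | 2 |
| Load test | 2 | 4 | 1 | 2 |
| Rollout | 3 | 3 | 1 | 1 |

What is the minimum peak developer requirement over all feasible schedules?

Schedule API endpoint@1, Schema change@1, Migration script@1, Docs@1, Load test@1, Rollout@1: d1:21  d2:21  d3:3 — peak 21.

21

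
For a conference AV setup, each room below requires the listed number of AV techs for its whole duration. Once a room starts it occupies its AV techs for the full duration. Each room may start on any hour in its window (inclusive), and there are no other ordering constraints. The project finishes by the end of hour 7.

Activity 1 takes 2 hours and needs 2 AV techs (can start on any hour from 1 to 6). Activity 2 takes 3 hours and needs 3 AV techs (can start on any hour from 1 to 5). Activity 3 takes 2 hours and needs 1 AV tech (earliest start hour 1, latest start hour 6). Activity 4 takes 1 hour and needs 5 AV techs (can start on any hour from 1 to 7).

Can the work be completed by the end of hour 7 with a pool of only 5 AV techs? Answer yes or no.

Schedule Activity 1@1, Activity 2@1, Activity 3@3, Activity 4@5: h1:5  h2:5  h3:4  h4:1  h5:5  h6:0  h7:0 — peak 5 ≤ 5.

yes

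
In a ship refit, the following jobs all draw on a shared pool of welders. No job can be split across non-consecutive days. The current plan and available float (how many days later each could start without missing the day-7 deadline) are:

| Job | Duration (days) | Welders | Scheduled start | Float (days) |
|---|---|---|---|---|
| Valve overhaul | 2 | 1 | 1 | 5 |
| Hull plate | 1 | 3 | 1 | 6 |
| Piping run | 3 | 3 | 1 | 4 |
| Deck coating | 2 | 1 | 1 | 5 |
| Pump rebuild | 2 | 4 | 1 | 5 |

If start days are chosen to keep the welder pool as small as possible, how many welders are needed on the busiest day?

Early-start (Valve overhaul@1, Hull plate@1, Piping run@1, Deck coating@1, Pump rebuild@1) gives peak 12: d1:12  d2:9  d3:3  d4:0  d5:0  d6:0  d7:0.
Shift Piping run→2, Deck coating→3, Pump rebuild→5.
Schedule Valve overhaul@1, Hull plate@1, Piping run@2, Deck coating@3, Pump rebuild@5: d1:4  d2:4  d3:4  d4:4  d5:4  d6:4  d7:0 — peak 4.
Total welder-days = 24 over 7 days ⇒ peak ≥ ⌈24/7⌉ = 4, so 4 is optimal.

4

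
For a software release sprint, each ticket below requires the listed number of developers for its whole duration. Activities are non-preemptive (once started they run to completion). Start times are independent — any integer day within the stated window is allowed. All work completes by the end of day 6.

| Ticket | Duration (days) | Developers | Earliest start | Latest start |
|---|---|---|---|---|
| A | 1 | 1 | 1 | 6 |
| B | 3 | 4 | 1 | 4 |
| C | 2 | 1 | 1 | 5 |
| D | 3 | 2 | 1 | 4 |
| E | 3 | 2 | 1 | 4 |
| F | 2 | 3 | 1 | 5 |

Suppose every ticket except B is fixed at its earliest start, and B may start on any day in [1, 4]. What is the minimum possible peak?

9

B@1: d1:13  d2:12  d3:8  d4:0  d5:0  d6:0 → peak 13
B@2: d1:9  d2:12  d3:8  d4:4  d5:0  d6:0 → peak 12
B@3: d1:9  d2:8  d3:8  d4:4  d5:4  d6:0 → peak 9
B@4: d1:9  d2:8  d3:4  d4:4  d5:4  d6:4 → peak 9
Best is B@3, peak 9.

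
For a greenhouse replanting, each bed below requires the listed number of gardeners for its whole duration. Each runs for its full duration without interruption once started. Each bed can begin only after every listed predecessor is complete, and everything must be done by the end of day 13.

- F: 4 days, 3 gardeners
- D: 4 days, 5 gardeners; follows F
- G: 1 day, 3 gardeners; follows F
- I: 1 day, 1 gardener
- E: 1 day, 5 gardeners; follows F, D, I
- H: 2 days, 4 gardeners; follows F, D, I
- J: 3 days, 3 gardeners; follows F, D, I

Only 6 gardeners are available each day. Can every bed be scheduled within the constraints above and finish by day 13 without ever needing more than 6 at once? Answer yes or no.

The minimum achievable peak is 7; 6 < 7, so no feasible schedule stays within the cap.

no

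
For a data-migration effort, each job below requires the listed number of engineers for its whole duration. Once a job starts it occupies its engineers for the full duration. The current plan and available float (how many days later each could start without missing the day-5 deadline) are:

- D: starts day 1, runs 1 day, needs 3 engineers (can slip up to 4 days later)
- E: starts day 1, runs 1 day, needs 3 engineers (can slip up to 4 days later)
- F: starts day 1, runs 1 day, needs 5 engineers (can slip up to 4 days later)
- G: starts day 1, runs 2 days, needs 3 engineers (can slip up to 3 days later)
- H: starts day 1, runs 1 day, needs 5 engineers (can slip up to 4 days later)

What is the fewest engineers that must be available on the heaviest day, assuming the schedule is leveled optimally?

Early-start (D@1, E@1, F@1, G@1, H@1) gives peak 19: d1:19  d2:3  d3:0  d4:0  d5:0.
Shift F→2, G→3, H→5.
Schedule D@1, E@1, F@2, G@3, H@5: d1:6  d2:5  d3:3  d4:3  d5:5 — peak 6.

6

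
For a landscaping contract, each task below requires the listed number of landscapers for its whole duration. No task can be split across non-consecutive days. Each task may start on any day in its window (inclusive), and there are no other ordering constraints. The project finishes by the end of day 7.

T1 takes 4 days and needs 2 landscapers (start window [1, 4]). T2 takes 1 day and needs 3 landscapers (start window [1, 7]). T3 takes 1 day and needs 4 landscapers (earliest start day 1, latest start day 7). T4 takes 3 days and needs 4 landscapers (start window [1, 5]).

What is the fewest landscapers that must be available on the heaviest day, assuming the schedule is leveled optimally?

6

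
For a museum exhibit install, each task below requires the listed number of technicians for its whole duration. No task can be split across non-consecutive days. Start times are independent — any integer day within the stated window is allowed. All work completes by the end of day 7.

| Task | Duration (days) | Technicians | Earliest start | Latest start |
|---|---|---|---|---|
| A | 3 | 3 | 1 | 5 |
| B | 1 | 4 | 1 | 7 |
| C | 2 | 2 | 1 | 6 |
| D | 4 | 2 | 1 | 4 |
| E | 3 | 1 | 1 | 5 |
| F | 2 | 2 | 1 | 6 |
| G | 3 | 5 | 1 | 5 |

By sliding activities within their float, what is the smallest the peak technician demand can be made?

7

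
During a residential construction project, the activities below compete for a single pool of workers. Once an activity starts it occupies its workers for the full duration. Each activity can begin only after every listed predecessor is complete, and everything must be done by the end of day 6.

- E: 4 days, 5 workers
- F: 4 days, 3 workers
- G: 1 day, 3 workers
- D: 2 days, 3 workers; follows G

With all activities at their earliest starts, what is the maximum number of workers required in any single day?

11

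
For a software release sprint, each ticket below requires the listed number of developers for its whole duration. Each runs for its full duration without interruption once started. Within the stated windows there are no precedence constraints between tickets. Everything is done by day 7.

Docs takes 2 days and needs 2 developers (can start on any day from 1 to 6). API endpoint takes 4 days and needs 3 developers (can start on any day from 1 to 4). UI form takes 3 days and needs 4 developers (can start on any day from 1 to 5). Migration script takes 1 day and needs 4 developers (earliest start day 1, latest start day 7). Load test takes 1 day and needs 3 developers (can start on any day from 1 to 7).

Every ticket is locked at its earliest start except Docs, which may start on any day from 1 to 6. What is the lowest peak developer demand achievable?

Docs@1: d1:16  d2:9  d3:7  d4:3  d5:0  d6:0  d7:0 → peak 16
Docs@2: d1:14  d2:9  d3:9  d4:3  d5:0  d6:0  d7:0 → peak 14
Docs@3: d1:14  d2:7  d3:9  d4:5  d5:0  d6:0  d7:0 → peak 14
Docs@4: d1:14  d2:7  d3:7  d4:5  d5:2  d6:0  d7:0 → peak 14
Docs@5: d1:14  d2:7  d3:7  d4:3  d5:2  d6:2  d7:0 → peak 14
Docs@6: d1:14  d2:7  d3:7  d4:3  d5:0  d6:2  d7:2 → peak 14
Best is Docs@2, peak 14.

14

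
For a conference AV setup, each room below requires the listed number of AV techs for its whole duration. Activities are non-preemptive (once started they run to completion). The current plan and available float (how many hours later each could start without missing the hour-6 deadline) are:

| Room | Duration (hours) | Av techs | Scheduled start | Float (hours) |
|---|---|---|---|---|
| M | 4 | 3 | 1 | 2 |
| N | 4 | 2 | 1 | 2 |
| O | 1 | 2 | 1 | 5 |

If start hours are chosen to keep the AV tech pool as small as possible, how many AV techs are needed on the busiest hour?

5

Early-start (M@1, N@1, O@1) gives peak 7: h1:7  h2:5  h3:5  h4:5  h5:0  h6:0.
Shift O→5.
Schedule M@1, N@1, O@5: h1:5  h2:5  h3:5  h4:5  h5:2  h6:0 — peak 5.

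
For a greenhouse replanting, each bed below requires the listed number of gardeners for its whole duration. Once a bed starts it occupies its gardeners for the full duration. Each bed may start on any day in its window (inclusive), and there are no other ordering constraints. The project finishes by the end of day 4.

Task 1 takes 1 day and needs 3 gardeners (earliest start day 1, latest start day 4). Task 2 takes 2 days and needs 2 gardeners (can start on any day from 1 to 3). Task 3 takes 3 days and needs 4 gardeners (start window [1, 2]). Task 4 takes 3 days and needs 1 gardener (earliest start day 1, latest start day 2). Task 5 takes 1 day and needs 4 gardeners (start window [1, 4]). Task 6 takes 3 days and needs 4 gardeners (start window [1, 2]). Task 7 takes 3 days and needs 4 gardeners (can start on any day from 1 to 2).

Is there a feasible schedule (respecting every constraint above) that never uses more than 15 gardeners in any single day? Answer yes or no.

yes

Schedule Task 1@1, Task 2@1, Task 3@1, Task 4@1, Task 5@1, Task 6@2, Task 7@2: d1:14  d2:15  d3:13  d4:8 — peak 15 ≤ 15.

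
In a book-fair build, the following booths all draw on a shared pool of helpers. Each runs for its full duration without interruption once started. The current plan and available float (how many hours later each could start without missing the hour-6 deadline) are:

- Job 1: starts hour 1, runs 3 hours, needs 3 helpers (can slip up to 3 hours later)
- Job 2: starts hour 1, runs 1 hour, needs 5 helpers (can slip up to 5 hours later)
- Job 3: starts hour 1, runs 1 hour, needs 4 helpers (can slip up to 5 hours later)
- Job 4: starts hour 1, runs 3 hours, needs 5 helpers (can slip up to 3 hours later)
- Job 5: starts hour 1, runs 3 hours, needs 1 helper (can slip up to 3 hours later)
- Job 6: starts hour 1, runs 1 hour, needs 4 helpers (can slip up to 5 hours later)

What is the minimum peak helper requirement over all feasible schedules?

8

Early-start (Job 1@1, Job 2@1, Job 3@1, Job 4@1, Job 5@1, Job 6@1) gives peak 22: h1:22  h2:9  h3:9  h4:0  h5:0  h6:0.
Shift Job 3→2, Job 4→3, Job 5→4, Job 6→6.
Schedule Job 1@1, Job 2@1, Job 3@2, Job 4@3, Job 5@4, Job 6@6: h1:8  h2:7  h3:8  h4:6  h5:6  h6:5 — peak 8.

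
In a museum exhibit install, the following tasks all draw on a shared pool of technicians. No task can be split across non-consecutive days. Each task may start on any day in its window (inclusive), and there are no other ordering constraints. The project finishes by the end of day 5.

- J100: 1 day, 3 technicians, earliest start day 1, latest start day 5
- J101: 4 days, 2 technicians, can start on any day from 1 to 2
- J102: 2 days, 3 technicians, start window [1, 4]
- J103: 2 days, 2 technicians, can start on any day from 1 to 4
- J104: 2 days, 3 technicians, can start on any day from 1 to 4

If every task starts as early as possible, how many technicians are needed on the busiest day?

13

Early-start schedule: J100@1, J101@1, J102@1, J103@1, J104@1.
Load per day: day 1: 13, day 2: 10, day 3: 2, day 4: 2, day 5: 0.
Peak is 13.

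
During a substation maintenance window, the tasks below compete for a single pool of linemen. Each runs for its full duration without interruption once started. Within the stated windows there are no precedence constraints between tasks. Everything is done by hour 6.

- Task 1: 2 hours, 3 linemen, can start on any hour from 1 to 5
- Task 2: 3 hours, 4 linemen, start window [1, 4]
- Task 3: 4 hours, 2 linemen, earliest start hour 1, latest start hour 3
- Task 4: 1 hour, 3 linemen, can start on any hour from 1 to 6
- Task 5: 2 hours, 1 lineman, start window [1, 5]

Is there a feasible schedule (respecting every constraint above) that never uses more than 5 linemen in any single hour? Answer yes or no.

Total lineman-hours = 31; over 6 hours the average is 31/6 > 5, so some hour must exceed 5.

no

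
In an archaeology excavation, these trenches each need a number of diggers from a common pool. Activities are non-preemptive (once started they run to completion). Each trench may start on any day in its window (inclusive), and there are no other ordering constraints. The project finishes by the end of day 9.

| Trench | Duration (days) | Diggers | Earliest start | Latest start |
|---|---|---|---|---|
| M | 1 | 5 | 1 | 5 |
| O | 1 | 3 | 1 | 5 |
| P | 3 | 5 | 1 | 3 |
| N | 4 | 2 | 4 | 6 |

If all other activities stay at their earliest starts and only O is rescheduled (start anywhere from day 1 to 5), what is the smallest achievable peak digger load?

10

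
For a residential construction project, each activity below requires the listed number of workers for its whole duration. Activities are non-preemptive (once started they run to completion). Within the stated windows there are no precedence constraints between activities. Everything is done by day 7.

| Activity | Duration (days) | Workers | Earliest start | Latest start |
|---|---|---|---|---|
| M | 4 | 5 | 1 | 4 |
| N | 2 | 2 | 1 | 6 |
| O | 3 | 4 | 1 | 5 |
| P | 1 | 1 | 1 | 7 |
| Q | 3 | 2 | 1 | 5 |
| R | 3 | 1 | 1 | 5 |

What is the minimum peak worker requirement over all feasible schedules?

7

Early-start (M@1, N@1, O@1, P@1, Q@1, R@1) gives peak 15: d1:15  d2:14  d3:12  d4:5  d5:0  d6:0  d7:0.
Shift O→5, P→3, Q→4, R→5.
Schedule M@1, N@1, O@5, P@3, Q@4, R@5: d1:7  d2:7  d3:6  d4:7  d5:7  d6:7  d7:5 — peak 7.
Total worker-days = 46 over 7 days ⇒ peak ≥ ⌈46/7⌉ = 7, so 7 is optimal.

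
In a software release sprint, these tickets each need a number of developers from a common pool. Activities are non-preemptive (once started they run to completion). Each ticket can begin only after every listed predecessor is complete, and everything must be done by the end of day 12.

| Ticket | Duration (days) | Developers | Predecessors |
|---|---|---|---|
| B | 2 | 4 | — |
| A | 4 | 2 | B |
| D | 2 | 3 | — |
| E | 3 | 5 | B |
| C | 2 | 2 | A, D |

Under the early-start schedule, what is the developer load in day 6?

2

At early start, day 6 has: A.
Demand: 2 = 2.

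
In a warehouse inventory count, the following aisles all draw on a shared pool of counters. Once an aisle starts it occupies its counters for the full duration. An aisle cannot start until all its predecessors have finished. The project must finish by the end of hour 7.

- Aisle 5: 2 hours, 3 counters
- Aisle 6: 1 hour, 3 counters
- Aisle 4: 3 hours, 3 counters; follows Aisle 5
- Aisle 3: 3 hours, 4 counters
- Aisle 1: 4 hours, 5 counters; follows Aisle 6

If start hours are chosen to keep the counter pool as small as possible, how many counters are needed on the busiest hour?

8

Early-start (Aisle 5@1, Aisle 6@1, Aisle 4@3, Aisle 3@1, Aisle 1@2) gives peak 12: h1:10  h2:12  h3:12  h4:8  h5:8  h6:0  h7:0.
Shift Aisle 6→3, Aisle 4→4, Aisle 1→4.
Schedule Aisle 5@1, Aisle 6@3, Aisle 4@4, Aisle 3@1, Aisle 1@4: h1:7  h2:7  h3:7  h4:8  h5:8  h6:8  h7:5 — peak 8.
Total counter-hours = 50 over 7 hours ⇒ peak ≥ ⌈50/7⌉ = 8, so 8 is optimal.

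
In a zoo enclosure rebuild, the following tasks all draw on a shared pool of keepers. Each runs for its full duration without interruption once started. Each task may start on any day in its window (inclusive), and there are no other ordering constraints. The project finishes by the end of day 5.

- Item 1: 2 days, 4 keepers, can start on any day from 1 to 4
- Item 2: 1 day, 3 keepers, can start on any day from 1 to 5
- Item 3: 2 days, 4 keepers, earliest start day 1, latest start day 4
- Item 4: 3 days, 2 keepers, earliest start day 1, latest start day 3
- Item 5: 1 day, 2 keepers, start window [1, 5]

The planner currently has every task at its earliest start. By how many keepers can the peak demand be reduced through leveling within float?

9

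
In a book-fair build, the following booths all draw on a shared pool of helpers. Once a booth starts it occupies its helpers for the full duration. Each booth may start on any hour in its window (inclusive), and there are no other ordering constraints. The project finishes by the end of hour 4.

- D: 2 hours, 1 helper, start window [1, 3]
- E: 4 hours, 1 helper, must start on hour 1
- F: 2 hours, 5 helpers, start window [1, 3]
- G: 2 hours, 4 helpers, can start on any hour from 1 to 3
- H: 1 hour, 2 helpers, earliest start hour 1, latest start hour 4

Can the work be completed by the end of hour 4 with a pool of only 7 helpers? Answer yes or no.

yes

Schedule D@1, E@1, F@1, G@3, H@3: h1:7  h2:7  h3:7  h4:5 — peak 7 ≤ 7.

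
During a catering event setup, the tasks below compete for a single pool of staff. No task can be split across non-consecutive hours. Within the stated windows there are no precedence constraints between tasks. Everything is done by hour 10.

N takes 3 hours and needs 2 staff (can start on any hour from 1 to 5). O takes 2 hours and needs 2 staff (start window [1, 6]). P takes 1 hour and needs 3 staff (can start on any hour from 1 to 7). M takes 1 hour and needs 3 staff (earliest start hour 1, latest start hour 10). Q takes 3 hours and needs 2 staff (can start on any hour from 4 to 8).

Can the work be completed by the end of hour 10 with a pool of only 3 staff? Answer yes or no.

yes

Schedule N@1, O@4, P@6, M@7, Q@8: h1:2  h2:2  h3:2  h4:2  h5:2  h6:3  h7:3  h8:2  h9:2  h10:2 — peak 3 ≤ 3.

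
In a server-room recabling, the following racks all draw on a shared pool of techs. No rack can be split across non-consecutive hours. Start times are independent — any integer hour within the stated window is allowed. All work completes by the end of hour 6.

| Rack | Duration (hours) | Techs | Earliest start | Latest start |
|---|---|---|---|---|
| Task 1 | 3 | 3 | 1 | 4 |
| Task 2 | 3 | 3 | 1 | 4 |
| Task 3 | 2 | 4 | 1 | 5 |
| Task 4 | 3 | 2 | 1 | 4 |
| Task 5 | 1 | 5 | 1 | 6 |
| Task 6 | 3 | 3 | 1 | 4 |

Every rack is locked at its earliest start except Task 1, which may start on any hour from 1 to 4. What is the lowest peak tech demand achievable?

Task 1@1: h1:20  h2:15  h3:11  h4:0  h5:0  h6:0 → peak 20
Task 1@2: h1:17  h2:15  h3:11  h4:3  h5:0  h6:0 → peak 17
Task 1@3: h1:17  h2:12  h3:11  h4:3  h5:3  h6:0 → peak 17
Task 1@4: h1:17  h2:12  h3:8  h4:3  h5:3  h6:3 → peak 17
Best is Task 1@2, peak 17.

17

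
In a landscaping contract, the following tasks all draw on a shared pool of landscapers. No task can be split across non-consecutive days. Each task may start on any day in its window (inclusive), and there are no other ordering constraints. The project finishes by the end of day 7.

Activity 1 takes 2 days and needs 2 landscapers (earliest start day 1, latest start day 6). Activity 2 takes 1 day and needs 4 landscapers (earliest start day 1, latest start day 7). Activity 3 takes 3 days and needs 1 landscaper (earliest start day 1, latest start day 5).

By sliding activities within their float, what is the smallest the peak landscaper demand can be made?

Early-start (Activity 1@1, Activity 2@1, Activity 3@1) gives peak 7: d1:7  d2:3  d3:1  d4:0  d5:0  d6:0  d7:0.
Shift Activity 2→3, Activity 3→4.
Schedule Activity 1@1, Activity 2@3, Activity 3@4: d1:2  d2:2  d3:4  d4:1  d5:1  d6:1  d7:0 — peak 4.

4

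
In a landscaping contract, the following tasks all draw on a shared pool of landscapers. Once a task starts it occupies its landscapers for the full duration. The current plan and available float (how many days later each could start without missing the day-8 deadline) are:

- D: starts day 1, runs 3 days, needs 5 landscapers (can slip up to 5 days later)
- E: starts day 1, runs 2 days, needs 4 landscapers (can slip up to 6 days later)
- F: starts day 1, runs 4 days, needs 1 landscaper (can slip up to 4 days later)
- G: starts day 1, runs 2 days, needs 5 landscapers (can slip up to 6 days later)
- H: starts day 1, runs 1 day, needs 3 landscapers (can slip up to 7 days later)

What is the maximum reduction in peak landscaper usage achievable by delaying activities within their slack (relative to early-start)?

Early-start peak: d1:18  d2:15  d3:6  d4:1  d5:0  d6:0  d7:0  d8:0 ⇒ 18.
Leveled (D@1, E@4, F@1, G@6, H@8): d1:6  d2:6  d3:6  d4:5  d5:4  d6:5  d7:5  d8:3 ⇒ 6.
Reduction 18 − 6 = 12.

12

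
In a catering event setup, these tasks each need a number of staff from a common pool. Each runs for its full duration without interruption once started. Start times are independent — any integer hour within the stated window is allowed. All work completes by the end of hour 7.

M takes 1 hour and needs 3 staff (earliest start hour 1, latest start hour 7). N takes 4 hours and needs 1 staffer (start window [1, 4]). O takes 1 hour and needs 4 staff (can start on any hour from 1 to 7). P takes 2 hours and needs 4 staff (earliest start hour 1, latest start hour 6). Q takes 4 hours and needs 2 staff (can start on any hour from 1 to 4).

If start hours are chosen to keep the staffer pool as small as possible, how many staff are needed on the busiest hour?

5

Early-start (M@1, N@1, O@1, P@1, Q@1) gives peak 14: h1:14  h2:7  h3:3  h4:3  h5:0  h6:0  h7:0.
Shift N→2, O→5, P→6.
Schedule M@1, N@2, O@5, P@6, Q@1: h1:5  h2:3  h3:3  h4:3  h5:5  h6:4  h7:4 — peak 5.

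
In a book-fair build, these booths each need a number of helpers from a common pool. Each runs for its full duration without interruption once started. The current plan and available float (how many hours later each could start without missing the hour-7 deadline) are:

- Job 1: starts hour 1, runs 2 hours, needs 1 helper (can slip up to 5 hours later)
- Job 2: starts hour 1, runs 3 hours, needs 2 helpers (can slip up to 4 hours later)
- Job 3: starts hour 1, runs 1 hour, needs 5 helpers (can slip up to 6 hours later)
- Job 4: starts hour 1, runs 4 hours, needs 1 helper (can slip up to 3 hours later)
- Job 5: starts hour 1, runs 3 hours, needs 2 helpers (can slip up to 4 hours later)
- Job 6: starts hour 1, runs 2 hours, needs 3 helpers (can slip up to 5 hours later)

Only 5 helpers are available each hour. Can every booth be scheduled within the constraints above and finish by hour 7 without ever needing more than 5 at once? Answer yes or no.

yes

Schedule Job 1@1, Job 2@1, Job 3@7, Job 4@1, Job 5@3, Job 6@5: h1:4  h2:4  h3:5  h4:3  h5:5  h6:3  h7:5 — peak 5 ≤ 5.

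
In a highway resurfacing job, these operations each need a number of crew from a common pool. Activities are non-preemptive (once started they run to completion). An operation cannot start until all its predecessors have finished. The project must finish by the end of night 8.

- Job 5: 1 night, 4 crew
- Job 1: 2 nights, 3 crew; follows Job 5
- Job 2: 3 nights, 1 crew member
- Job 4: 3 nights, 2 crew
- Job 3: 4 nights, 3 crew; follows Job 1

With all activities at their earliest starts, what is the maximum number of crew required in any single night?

7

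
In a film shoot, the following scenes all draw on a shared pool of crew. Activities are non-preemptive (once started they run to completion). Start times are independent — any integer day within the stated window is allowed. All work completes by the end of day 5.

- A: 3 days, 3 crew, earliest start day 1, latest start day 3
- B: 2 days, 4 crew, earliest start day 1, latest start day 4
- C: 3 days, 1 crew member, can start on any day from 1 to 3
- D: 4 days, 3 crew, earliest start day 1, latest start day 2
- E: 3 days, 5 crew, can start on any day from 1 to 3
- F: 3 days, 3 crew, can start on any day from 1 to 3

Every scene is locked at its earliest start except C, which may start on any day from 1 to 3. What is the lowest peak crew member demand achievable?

18

C@1: d1:19  d2:19  d3:15  d4:3  d5:0 → peak 19
C@2: d1:18  d2:19  d3:15  d4:4  d5:0 → peak 19
C@3: d1:18  d2:18  d3:15  d4:4  d5:1 → peak 18
Best is C@3, peak 18.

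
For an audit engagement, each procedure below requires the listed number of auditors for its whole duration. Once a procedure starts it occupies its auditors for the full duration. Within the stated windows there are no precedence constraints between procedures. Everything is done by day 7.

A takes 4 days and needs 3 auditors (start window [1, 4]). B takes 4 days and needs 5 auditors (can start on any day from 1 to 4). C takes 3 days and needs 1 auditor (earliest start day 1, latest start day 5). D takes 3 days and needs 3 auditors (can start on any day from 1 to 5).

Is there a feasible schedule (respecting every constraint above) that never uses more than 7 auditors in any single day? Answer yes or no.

The minimum achievable peak is 8; 7 < 8, so no feasible schedule stays within the cap.

no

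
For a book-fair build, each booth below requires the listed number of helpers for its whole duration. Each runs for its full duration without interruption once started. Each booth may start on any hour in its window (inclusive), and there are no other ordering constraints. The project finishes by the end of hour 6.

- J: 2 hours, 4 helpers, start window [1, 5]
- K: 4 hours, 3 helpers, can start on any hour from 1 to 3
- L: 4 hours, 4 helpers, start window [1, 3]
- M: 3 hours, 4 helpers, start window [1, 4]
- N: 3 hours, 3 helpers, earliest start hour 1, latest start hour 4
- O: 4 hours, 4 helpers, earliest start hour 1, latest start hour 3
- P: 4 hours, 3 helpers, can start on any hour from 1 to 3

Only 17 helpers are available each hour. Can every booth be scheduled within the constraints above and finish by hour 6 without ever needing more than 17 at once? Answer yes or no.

The minimum achievable peak is 18; 17 < 18, so no feasible schedule stays within the cap.

no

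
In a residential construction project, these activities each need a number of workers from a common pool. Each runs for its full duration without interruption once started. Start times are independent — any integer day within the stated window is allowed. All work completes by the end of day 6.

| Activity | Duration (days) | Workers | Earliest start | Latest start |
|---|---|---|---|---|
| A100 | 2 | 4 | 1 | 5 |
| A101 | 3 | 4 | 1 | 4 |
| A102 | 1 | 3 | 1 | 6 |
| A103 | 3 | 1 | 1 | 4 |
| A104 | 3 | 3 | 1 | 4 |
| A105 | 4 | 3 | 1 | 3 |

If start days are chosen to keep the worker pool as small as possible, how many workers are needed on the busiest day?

Early-start (A100@1, A101@1, A102@1, A103@1, A104@1, A105@1) gives peak 18: d1:18  d2:15  d3:11  d4:3  d5:0  d6:0.
Shift A102→4, A104→4, A105→3.
Schedule A100@1, A101@1, A102@4, A103@1, A104@4, A105@3: d1:9  d2:9  d3:8  d4:9  d5:6  d6:6 — peak 9.

9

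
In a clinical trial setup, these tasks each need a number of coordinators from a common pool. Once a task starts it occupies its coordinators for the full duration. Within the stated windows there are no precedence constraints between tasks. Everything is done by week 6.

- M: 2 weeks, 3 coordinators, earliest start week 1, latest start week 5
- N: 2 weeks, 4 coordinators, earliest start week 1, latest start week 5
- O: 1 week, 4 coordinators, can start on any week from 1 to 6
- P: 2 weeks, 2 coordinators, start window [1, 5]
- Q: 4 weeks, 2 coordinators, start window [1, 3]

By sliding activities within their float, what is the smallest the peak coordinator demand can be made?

6

Early-start (M@1, N@1, O@1, P@1, Q@1) gives peak 15: w1:15  w2:11  w3:2  w4:2  w5:0  w6:0.
Shift N→3, O→5, Q→3.
Schedule M@1, N@3, O@5, P@1, Q@3: w1:5  w2:5  w3:6  w4:6  w5:6  w6:2 — peak 6.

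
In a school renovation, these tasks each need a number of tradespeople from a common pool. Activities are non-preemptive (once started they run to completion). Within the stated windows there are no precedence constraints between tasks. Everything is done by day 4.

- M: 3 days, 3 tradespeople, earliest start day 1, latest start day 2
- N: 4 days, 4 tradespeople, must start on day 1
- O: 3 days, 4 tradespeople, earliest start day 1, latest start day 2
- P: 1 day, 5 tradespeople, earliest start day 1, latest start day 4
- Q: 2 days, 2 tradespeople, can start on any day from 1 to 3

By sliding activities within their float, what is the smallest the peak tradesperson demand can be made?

Early-start (M@1, N@1, O@1, P@1, Q@1) gives peak 18: d1:18  d2:13  d3:11  d4:4.
Shift P→4.
Schedule M@1, N@1, O@1, P@4, Q@1: d1:13  d2:13  d3:11  d4:9 — peak 13.

13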